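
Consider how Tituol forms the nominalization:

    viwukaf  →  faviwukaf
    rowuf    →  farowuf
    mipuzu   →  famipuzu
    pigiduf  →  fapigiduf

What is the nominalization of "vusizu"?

favusizu

Every pair shown (viwukaf → faviwukaf, rowuf → farowuf, mipuzu → famipuzu, …) follows the same rule: add the prefix fa-.
So vusizu → favusizu.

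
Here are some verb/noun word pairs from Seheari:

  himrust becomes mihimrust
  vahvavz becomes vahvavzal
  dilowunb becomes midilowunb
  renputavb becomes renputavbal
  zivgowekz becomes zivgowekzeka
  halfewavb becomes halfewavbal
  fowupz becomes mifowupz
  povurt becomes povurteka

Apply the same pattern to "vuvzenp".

mivuvzenp

vahvavz and zivgowekz both end in -z yet inflect differently (vahvavzal, zivgowekzeka), so the final letter is not what conditions the rule; the second-to-last letter is.
"vuvzenp" has second-to-last letter 'n'. The one such stem in the data (dilowunb → midilowunb) adds the prefix mi-, so the same rule applies.
The other patterns: stems whose second-to-last letter is 'v' add -al; stems whose second-to-last letter is 'k' or 'r' add -eka.
So vuvzenp → mivuvzenp.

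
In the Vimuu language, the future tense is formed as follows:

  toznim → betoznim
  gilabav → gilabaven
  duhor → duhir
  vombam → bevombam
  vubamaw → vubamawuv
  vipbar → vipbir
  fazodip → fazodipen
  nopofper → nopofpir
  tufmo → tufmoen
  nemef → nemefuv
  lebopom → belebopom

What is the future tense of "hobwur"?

"hobwur" ends in -r. The stems ending in -r (duhor → duhir, nopofper → nopofpir, vipbar → vipbir) change the last vowel to 'i'.
So hobwur → hobwir.

hobwir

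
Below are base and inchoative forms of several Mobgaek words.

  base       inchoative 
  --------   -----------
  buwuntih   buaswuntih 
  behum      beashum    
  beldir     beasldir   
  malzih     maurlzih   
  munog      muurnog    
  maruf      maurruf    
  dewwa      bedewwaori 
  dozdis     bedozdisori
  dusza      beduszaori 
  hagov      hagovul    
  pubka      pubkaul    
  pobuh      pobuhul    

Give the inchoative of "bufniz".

buwuntih and malzih both end in -h yet inflect differently (buaswuntih, maurlzih), so the final letter is not what conditions the rule; the first letter is.
"bufniz" begins with b-. The stems beginning with b- (buwuntih → buaswuntih, behum → beashum, beldir → beasldir) insert -as- after the first vowel.
The other patterns: stems beginning with m- insert -ur- after the first vowel; stems beginning with d- add be- … -ori around the stem; stems beginning with h- or p- add -ul.
So bufniz → buasfniz.

buasfniz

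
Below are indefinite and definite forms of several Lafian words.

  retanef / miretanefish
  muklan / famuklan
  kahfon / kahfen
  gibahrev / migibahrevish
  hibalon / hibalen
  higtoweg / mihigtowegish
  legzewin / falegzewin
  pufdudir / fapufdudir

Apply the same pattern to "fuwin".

fafuwin

"fuwin" has last vowel 'i'. The stems whose last vowel is 'i' (pufdudir → fapufdudir, legzewin → falegzewin) add the prefix fa-.
So fuwin → fafuwin.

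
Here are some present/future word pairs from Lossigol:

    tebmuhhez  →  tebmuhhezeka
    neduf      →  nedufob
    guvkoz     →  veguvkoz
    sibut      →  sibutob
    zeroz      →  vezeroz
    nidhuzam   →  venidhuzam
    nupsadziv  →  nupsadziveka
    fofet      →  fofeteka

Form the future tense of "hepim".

"hepim" has last vowel 'i'. The one such stem in the data (nupsadziv → nupsadziveka) adds -eka, so the same rule applies.
The other patterns: stems whose last vowel is 'a' or 'o' add the prefix ve-; stems whose last vowel is 'u' add -ob.
So hepim → hepimeka.

hepimeka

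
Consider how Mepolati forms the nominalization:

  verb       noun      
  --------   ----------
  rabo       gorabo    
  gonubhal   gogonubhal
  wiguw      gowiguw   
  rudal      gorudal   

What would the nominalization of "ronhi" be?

goronhi

Every pair shown (rabo → gorabo, gonubhal → gogonubhal, wiguw → gowiguw, …) follows the same rule: add the prefix go-.
So ronhi → goronhi.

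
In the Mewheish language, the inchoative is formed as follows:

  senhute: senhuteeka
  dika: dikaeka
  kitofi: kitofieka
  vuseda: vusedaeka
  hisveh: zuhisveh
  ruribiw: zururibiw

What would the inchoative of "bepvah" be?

"bepvah" ends in a consonant. The stems ending in a consonant (hisveh → zuhisveh, ruribiw → zururibiw) add the prefix zu-.
So bepvah → zubepvah.

zubepvah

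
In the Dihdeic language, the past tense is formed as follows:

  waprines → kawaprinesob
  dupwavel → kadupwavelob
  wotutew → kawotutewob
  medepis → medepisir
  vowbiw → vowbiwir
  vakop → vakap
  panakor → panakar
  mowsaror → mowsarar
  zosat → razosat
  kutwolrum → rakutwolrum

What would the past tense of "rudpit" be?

rudpitir

waprines and medepis both end in -s yet inflect differently (kawaprinesob, medepisir), so the final letter is not what conditions the rule; the last vowel is.
"rudpit" has last vowel 'i'. The stems whose last vowel is 'i' (medepis → medepisir, vowbiw → vowbiwir) add -ir.
So rudpit → rudpitir.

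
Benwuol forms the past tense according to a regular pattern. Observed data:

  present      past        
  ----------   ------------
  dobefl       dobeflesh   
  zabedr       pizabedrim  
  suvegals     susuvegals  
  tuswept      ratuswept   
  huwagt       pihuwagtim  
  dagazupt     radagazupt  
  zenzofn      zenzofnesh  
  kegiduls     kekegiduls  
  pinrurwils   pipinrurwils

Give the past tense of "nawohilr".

tuswept and huwagt both end in -t yet inflect differently (ratuswept, pihuwagtim), so the final letter is not what conditions the rule; the second-to-last letter is.
"nawohilr" has second-to-last letter 'l'. The stems whose second-to-last letter is 'l' (kegiduls → kekegiduls, pinrurwils → pipinrurwils, suvegals → susuvegals) repeat the first consonant+vowel as a prefix.
The other patterns: stems whose second-to-last letter is 'f' add -esh; stems whose second-to-last letter is 'p' add the prefix ra-; stems whose second-to-last letter is 'd' or 'g' add pi- … -im around the stem.
So nawohilr → nanawohilr.

nanawohilr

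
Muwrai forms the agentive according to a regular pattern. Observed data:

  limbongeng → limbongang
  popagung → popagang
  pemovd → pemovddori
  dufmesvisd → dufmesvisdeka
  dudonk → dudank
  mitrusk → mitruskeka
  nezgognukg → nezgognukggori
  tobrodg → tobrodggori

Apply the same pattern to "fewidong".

mitrusk and dudonk both end in -k yet inflect differently (mitruskeka, dudank), so the final letter is not what conditions the rule; the second-to-last letter is.
"fewidong" has second-to-last letter 'n'. The stems whose second-to-last letter is 'n' (dudonk → dudank, limbongeng → limbongang, popagung → popagang) change the last vowel to 'a'.
So fewidong → fewidang.

fewidang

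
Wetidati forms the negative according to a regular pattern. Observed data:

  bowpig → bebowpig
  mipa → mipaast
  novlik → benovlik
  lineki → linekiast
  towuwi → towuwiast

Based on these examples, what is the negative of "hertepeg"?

behertepeg

bowpig and towuwi both have last vowel 'i' yet inflect differently (bebowpig, towuwiast), so the last vowel is not what conditions the rule; whether the stem ends in a vowel or a consonant is.
"hertepeg" ends in a consonant. The stems ending in a consonant (bowpig → bebowpig, novlik → benovlik) add the prefix be-.
The other pattern: stems ending in a vowel add -ast.
So hertepeg → behertepeg.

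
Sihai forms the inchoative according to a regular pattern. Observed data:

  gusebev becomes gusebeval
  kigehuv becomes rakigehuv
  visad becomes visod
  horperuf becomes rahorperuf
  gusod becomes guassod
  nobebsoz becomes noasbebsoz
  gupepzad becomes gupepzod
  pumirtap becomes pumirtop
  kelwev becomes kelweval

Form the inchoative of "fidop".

kigehuv and kelwev both end in -v yet inflect differently (rakigehuv, kelweval), so the final letter is not what conditions the rule; the last vowel is.
"fidop" has last vowel 'o'. The stems whose last vowel is 'o' (nobebsoz → noasbebsoz, gusod → guassod) insert -as- after the first vowel.
So fidop → fiasdop.

fiasdop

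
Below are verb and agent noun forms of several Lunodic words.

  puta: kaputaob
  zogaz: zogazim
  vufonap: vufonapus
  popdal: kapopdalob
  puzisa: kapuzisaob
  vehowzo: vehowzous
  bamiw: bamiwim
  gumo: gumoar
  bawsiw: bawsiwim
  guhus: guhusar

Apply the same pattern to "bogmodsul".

"bogmodsul" begins with b-. The stems beginning with b- (bamiw → bamiwim, bawsiw → bawsiwim) add -im.
So bogmodsul → bogmodsulim.

bogmodsulim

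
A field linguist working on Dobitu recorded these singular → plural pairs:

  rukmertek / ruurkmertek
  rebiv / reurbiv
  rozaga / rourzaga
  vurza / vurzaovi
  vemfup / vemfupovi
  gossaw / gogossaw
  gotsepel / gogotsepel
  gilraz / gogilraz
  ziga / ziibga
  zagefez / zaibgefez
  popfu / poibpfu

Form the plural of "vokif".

vokifovi

rozaga and vurza both end in -a yet inflect differently (rourzaga, vurzaovi), so the final letter is not what conditions the rule; the first letter is.
"vokif" begins with v-. The stems beginning with v- (vurza → vurzaovi, vemfup → vemfupovi) add -ovi.
So vokif → vokifovi.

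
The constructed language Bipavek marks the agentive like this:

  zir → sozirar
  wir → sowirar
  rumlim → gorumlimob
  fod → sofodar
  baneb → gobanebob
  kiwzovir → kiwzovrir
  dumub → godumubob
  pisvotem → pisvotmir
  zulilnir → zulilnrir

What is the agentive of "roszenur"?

"roszenur" has 3 vowels. The stems with 3 vowels (kiwzovir → kiwzovrir, zulilnir → zulilnrir, pisvotem → pisvotmir) delete the last vowel and add -ir.
So roszenur → roszenrir.

roszenrir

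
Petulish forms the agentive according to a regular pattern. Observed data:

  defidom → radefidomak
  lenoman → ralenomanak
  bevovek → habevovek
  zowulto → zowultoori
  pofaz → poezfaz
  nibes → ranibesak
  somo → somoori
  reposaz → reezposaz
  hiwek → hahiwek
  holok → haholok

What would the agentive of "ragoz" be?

raezgoz

holok and zowulto both have last vowel 'o' yet inflect differently (haholok, zowultoori), so the last vowel is not what conditions the rule; the final letter is.
"ragoz" ends in -z. The stems ending in -z (reposaz → reezposaz, pofaz → poezfaz) insert -ez- after the first vowel.
So ragoz → raezgoz.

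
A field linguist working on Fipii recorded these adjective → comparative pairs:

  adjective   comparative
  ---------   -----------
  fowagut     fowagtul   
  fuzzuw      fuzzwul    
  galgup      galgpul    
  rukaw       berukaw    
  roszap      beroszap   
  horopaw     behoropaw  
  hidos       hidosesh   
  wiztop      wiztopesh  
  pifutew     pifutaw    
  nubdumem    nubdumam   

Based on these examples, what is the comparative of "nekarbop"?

"nekarbop" has last vowel 'o'. The stems whose last vowel is 'o' (hidos → hidosesh, wiztop → wiztopesh) add -esh.
The other patterns: stems whose last vowel is 'u' delete the last vowel and add -ul; stems whose last vowel is 'a' add the prefix be-; stems whose last vowel is 'e' change the last vowel to 'a'.
So nekarbop → nekarbopesh.

nekarbopesh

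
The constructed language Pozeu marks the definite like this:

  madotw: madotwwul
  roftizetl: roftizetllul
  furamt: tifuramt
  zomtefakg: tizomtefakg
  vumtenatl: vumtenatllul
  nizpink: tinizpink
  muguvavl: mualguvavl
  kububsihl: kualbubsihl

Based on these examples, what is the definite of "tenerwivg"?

tealnerwivg

roftizetl and kububsihl both end in -l yet inflect differently (roftizetllul, kualbubsihl), so the final letter is not what conditions the rule; the second-to-last letter is.
"tenerwivg" has second-to-last letter 'v'. The one such stem in the data (muguvavl → mualguvavl) inserts -al- after the first vowel (as does kububsihl), so the same rule applies.
The other patterns: stems whose second-to-last letter is 't' double the final consonant and add -ul; stems whose second-to-last letter is 'k', 'm' or 'n' add the prefix ti-.
So tenerwivg → tealnerwivg.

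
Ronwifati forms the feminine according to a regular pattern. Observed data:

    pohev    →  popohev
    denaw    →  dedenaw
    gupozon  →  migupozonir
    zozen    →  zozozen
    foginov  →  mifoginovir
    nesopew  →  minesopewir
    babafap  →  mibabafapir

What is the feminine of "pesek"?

pepesek

foginov and pohev both end in -v yet inflect differently (mifoginovir, popohev), so the final letter is not what conditions the rule; the number of vowels is.
"pesek" has 2 vowels. The stems with 2 vowels (pohev → popohev, denaw → dedenaw, zozen → zozozen) repeat the first consonant+vowel as a prefix.
So pesek → pepesek.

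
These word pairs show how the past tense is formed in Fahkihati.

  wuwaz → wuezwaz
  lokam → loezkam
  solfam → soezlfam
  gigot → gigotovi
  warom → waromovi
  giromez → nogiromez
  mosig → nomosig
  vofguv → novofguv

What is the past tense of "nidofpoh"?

lokam and warom both end in -m yet inflect differently (loezkam, waromovi), so the final letter is not what conditions the rule; the last vowel is.
"nidofpoh" has last vowel 'o'. The stems whose last vowel is 'o' (gigot → gigotovi, warom → waromovi) add -ovi.
The other patterns: stems whose last vowel is 'a' insert -ez- after the first vowel; stems whose last vowel is 'e', 'i' or 'u' add the prefix no-.
So nidofpoh → nidofpohovi.

nidofpohovi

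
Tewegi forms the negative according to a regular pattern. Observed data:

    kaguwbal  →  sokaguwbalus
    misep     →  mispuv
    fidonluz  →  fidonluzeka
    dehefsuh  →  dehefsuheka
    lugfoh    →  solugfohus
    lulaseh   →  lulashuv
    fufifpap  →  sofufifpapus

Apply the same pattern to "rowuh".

lulaseh and dehefsuh both end in -h yet inflect differently (lulashuv, dehefsuheka), so the final letter is not what conditions the rule; the last vowel is.
"rowuh" has last vowel 'u'. The stems whose last vowel is 'u' (dehefsuh → dehefsuheka, fidonluz → fidonluzeka) add -eka.
So rowuh → rowuheka.

rowuheka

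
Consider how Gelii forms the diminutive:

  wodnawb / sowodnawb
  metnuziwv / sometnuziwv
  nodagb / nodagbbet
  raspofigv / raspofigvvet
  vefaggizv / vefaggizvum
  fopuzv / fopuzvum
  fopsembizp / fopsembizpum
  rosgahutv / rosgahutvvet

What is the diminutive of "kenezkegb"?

kenezkegbbet

"kenezkegb" has second-to-last letter 'g'. The stems whose second-to-last letter is 'g' (raspofigv → raspofigvvet, nodagb → nodagbbet) double the final consonant and add -et.
So kenezkegb → kenezkegbbet.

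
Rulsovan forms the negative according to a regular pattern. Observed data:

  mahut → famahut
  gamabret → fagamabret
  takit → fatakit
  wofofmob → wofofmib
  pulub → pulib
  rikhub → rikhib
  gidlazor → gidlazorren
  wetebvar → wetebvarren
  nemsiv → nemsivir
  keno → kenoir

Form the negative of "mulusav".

mulusavir

mahut and pulub both have last vowel 'u' yet inflect differently (famahut, pulib), so the last vowel is not what conditions the rule; the final letter is.
"mulusav" ends in -v. The one such stem in the data (nemsiv → nemsivir) adds -ir, so the same rule applies.
So mulusav → mulusavir.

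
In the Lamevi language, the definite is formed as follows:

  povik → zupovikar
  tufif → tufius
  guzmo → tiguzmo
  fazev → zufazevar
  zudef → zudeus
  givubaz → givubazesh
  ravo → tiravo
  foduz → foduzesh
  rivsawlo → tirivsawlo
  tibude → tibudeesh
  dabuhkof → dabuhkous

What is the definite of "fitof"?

fitous

zudef and tibude both have last vowel 'e' yet inflect differently (zudeus, tibudeesh), so the last vowel is not what conditions the rule; the final letter is.
"fitof" ends in -f. The stems ending in -f (zudef → zudeus, tufif → tufius, dabuhkof → dabuhkous) drop the final letter and add -us.
The other patterns: stems ending in -e or -z add -esh; stems ending in -o add the prefix ti-; stems ending in -k or -v add zu- … -ar around the stem.
So fitof → fitous.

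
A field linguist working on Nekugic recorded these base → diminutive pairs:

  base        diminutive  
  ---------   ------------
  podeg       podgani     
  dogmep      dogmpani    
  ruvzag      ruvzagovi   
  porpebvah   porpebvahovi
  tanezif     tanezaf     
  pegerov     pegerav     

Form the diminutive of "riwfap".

"riwfap" has last vowel 'a'. The stems whose last vowel is 'a' (ruvzag → ruvzagovi, porpebvah → porpebvahovi) add -ovi.
So riwfap → riwfapovi.

riwfapovi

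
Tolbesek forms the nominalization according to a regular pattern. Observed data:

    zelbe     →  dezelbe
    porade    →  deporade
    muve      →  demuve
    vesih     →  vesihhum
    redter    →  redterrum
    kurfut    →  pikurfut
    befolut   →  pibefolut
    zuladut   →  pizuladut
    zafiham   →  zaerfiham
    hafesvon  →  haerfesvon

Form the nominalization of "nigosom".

niergosom

"nigosom" ends in -m. The one such stem in the data (zafiham → zaerfiham) inserts -er- after the first vowel (as does hafesvon), so the same rule applies.
The other patterns: stems ending in -e add the prefix de-; stems ending in -h or -r double the final consonant and add -um; stems ending in -t add the prefix pi-.
So nigosom → niergosom.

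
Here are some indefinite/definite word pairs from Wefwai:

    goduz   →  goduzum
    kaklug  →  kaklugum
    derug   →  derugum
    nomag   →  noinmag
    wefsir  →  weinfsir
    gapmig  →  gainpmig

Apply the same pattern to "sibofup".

kaklug and gapmig both end in -g yet inflect differently (kaklugum, gainpmig), so the final letter is not what conditions the rule; the last vowel is.
"sibofup" has last vowel 'u'. The stems whose last vowel is 'u' (kaklug → kaklugum, goduz → goduzum, derug → derugum) add -um.
So sibofup → sibofupum.

sibofupum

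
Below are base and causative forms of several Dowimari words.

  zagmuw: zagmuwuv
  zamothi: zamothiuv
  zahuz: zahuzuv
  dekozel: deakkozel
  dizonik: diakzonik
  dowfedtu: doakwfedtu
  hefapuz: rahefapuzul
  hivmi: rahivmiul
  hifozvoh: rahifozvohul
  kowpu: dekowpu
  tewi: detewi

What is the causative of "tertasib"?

"tertasib" begins with t-. The one such stem in the data (tewi → detewi) adds the prefix de-, so the same rule applies.
The other patterns: stems beginning with z- add -uv; stems beginning with d- insert -ak- after the first vowel; stems beginning with h- add ra- … -ul around the stem.
So tertasib → detertasib.

detertasib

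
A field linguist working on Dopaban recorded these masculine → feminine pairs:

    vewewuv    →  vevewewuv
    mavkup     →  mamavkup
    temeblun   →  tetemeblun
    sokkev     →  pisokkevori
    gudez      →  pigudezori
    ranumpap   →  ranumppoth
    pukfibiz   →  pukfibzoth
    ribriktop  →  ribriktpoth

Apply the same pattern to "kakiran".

vewewuv and sokkev both end in -v yet inflect differently (vevewewuv, pisokkevori), so the final letter is not what conditions the rule; the last vowel is.
"kakiran" has last vowel 'a'. The one such stem in the data (ranumpap → ranumppoth) deletes the last vowel and adds -oth (as do pukfibiz, ribriktop), so the same rule applies.
So kakiran → kakirnoth.

kakirnoth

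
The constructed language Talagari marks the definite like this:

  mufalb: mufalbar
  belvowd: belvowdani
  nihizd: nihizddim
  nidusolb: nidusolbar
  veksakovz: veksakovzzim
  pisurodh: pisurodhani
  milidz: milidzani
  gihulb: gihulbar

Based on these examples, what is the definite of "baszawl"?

nihizd and belvowd both end in -d yet inflect differently (nihizddim, belvowdani), so the final letter is not what conditions the rule; the second-to-last letter is.
"baszawl" has second-to-last letter 'w'. The one such stem in the data (belvowd → belvowdani) adds -ani, so the same rule applies.
The other patterns: stems whose second-to-last letter is 'l' add -ar; stems whose second-to-last letter is 'v' or 'z' double the final consonant and add -im.
So baszawl → baszawlani.

baszawlani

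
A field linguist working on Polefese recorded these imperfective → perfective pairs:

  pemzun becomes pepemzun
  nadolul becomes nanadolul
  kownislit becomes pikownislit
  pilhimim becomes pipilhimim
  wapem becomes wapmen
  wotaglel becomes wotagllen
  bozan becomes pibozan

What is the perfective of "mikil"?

pimikil

nadolul and wotaglel both end in -l yet inflect differently (nanadolul, wotagllen), so the final letter is not what conditions the rule; the last vowel is.
"mikil" has last vowel 'i'. The stems whose last vowel is 'i' (pilhimim → pipilhimim, kownislit → pikownislit) add the prefix pi-.
So mikil → pimikil.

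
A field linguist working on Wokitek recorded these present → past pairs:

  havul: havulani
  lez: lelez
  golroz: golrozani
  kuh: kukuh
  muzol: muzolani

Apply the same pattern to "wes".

wewes

"wes" has 1 vowel. The stems with 1 vowel (kuh → kukuh, lez → lelez) repeat the first consonant+vowel as a prefix.
So wes → wewes.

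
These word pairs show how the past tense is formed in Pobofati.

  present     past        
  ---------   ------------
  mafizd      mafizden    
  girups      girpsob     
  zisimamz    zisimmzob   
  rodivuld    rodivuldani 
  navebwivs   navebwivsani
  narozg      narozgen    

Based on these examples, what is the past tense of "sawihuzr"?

mafizd and rodivuld both end in -d yet inflect differently (mafizden, rodivuldani), so the final letter is not what conditions the rule; the second-to-last letter is.
"sawihuzr" has second-to-last letter 'z'. The stems whose second-to-last letter is 'z' (mafizd → mafizden, narozg → narozgen) add -en.
The other patterns: stems whose second-to-last letter is 'm' or 'p' delete the last vowel and add -ob; stems whose second-to-last letter is 'l' or 'v' add -ani.
So sawihuzr → sawihuzren.

sawihuzren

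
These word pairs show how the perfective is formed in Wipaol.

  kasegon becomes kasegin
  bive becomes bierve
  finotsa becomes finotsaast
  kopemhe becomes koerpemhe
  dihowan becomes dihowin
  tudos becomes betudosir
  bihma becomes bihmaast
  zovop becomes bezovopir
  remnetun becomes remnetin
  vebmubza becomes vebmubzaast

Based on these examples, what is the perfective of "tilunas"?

betilunasir

finotsa and dihowan both have last vowel 'a' yet inflect differently (finotsaast, dihowin), so the last vowel is not what conditions the rule; the final letter is.
"tilunas" ends in -s. The one such stem in the data (tudos → betudosir) adds be- … -ir around the stem, so the same rule applies.
The other patterns: stems ending in -a add -ast; stems ending in -e insert -er- after the first vowel; stems ending in -n change the last vowel to 'i'.
So tilunas → betilunasir.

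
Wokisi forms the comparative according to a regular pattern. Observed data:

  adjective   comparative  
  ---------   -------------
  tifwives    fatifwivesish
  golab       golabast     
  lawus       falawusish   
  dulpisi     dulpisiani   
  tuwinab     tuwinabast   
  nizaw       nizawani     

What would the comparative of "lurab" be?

lurabast

tuwinab and nizaw both have last vowel 'a' yet inflect differently (tuwinabast, nizawani), so the last vowel is not what conditions the rule; the final letter is.
"lurab" ends in -b. The stems ending in -b (tuwinab → tuwinabast, golab → golabast) add -ast.
So lurab → lurabast.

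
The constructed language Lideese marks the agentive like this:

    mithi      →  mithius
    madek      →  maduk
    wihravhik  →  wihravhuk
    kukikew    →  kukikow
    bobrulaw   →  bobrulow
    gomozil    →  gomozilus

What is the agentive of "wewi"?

wewius

"wewi" ends in -i. The one such stem in the data (mithi → mithius) adds -us, so the same rule applies.
The other patterns: stems ending in -k change the last vowel to 'u'; stems ending in -w change the last vowel to 'o'.
So wewi → wewius.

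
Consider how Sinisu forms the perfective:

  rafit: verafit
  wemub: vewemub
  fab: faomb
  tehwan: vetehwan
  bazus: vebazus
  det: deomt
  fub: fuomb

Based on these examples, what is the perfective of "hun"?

huomn

"hun" has 1 vowel. The stems with 1 vowel (det → deomt, fub → fuomb, fab → faomb) insert -om- after the first vowel.
The other pattern: stems with 2 vowels add the prefix ve-.
So hun → huomn.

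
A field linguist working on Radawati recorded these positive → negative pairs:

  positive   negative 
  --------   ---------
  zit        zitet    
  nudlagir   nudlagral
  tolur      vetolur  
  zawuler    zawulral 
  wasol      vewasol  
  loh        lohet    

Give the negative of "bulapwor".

tolur and nudlagir both end in -r yet inflect differently (vetolur, nudlagral), so the final letter is not what conditions the rule; the number of vowels is.
"bulapwor" has 3 vowels. The stems with 3 vowels (nudlagir → nudlagral, zawuler → zawulral) delete the last vowel and add -al.
The other patterns: stems with 1 vowel add -et; stems with 2 vowels add the prefix ve-.
So bulapwor → bulapwral.

bulapwral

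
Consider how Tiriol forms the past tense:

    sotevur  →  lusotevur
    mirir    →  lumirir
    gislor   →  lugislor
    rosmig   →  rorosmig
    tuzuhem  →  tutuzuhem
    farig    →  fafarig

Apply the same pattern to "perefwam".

mirir and rosmig both have last vowel 'i' yet inflect differently (lumirir, rorosmig), so the last vowel is not what conditions the rule; the final letter is.
"perefwam" ends in -m. The one such stem in the data (tuzuhem → tutuzuhem) repeats the first consonant+vowel as a prefix (as do rosmig, farig), so the same rule applies.
The other pattern: stems ending in -r add the prefix lu-.
So perefwam → peperefwam.

peperefwam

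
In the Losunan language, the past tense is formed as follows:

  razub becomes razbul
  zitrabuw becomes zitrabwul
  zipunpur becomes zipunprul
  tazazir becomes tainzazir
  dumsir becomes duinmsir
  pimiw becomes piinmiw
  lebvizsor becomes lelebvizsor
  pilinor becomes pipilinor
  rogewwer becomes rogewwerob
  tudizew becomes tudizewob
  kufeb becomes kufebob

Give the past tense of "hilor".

hihilor

zipunpur and tazazir both end in -r yet inflect differently (zipunprul, tainzazir), so the final letter is not what conditions the rule; the last vowel is.
"hilor" has last vowel 'o'. The stems whose last vowel is 'o' (lebvizsor → lelebvizsor, pilinor → pipilinor) repeat the first consonant+vowel as a prefix.
So hilor → hihilor.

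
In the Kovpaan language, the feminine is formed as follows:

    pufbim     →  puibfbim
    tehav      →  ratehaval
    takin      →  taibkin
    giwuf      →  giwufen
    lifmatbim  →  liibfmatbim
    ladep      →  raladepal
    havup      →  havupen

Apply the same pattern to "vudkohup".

vudkohupen

havup and ladep both end in -p yet inflect differently (havupen, raladepal), so the final letter is not what conditions the rule; the last vowel is.
"vudkohup" has last vowel 'u'. The stems whose last vowel is 'u' (havup → havupen, giwuf → giwufen) add -en.
The other patterns: stems whose last vowel is 'i' insert -ib- after the first vowel; stems whose last vowel is 'a' or 'e' add ra- … -al around the stem.
So vudkohup → vudkohupen.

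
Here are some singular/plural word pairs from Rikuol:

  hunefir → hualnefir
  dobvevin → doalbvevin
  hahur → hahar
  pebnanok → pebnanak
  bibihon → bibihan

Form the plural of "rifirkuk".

hunefir and hahur both end in -r yet inflect differently (hualnefir, hahar), so the final letter is not what conditions the rule; the last vowel is.
"rifirkuk" has last vowel 'u'. The one such stem in the data (hahur → hahar) changes the last vowel to 'a' (as do pebnanok, bibihon), so the same rule applies.
The other pattern: stems whose last vowel is 'i' insert -al- after the first vowel.
So rifirkuk → rifirkak.

rifirkak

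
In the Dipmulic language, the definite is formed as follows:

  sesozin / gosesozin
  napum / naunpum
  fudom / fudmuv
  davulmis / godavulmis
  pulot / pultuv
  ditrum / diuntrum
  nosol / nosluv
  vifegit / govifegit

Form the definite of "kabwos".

napum and fudom both end in -m yet inflect differently (naunpum, fudmuv), so the final letter is not what conditions the rule; the last vowel is.
"kabwos" has last vowel 'o'. The stems whose last vowel is 'o' (pulot → pultuv, fudom → fudmuv, nosol → nosluv) delete the last vowel and add -uv.
So kabwos → kabwsuv.

kabwsuv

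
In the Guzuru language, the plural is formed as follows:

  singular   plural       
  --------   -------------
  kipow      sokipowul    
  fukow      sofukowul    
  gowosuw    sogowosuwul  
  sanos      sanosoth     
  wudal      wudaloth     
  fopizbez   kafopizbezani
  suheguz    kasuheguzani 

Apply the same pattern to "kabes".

kipow and sanos both have last vowel 'o' yet inflect differently (sokipowul, sanosoth), so the last vowel is not what conditions the rule; the final letter is.
"kabes" ends in -s. The one such stem in the data (sanos → sanosoth) adds -oth, so the same rule applies.
So kabes → kabesoth.

kabesoth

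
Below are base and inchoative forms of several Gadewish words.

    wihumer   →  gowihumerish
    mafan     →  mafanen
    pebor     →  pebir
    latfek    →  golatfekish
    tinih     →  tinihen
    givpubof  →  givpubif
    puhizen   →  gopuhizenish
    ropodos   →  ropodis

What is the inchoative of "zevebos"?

pebor and wihumer both end in -r yet inflect differently (pebir, gowihumerish), so the final letter is not what conditions the rule; the last vowel is.
"zevebos" has last vowel 'o'. The stems whose last vowel is 'o' (ropodos → ropodis, pebor → pebir, givpubof → givpubif) change the last vowel to 'i'.
The other patterns: stems whose last vowel is 'e' add go- … -ish around the stem; stems whose last vowel is 'a' or 'i' add -en.
So zevebos → zevebis.

zevebis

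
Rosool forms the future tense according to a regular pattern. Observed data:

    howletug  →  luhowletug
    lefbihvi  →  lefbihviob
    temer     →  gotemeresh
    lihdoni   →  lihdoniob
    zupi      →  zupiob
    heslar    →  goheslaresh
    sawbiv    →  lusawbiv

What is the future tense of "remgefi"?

"remgefi" ends in -i. The stems ending in -i (lihdoni → lihdoniob, lefbihvi → lefbihviob, zupi → zupiob) add -ob.
The other patterns: stems ending in -r add go- … -esh around the stem; stems ending in -g or -v add the prefix lu-.
So remgefi → remgefiob.

remgefiob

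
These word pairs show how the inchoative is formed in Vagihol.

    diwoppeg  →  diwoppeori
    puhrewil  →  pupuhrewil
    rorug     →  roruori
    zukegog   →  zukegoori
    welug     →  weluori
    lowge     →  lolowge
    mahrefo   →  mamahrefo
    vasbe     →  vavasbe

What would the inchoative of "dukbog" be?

dukboori

diwoppeg and vasbe both have last vowel 'e' yet inflect differently (diwoppeori, vavasbe), so the last vowel is not what conditions the rule; the final letter is.
"dukbog" ends in -g. The stems ending in -g (zukegog → zukegoori, rorug → roruori, welug → weluori) drop the final letter and add -ori.
So dukbog → dukboori.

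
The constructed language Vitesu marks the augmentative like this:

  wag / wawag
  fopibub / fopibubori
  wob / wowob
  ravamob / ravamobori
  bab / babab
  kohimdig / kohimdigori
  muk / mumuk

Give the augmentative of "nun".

nunun

"nun" has 1 vowel. The stems with 1 vowel (muk → mumuk, wag → wawag, wob → wowob) repeat the first consonant+vowel as a prefix.
So nun → nunun.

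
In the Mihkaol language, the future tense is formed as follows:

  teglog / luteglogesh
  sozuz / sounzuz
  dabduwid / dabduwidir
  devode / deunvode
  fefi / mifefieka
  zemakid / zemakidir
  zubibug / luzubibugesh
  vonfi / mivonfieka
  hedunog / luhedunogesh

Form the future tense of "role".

rounle

dabduwid and vonfi both have last vowel 'i' yet inflect differently (dabduwidir, mivonfieka), so the last vowel is not what conditions the rule; the final letter is.
"role" ends in -e. The one such stem in the data (devode → deunvode) inserts -un- after the first vowel (as does sozuz), so the same rule applies.
So role → rounle.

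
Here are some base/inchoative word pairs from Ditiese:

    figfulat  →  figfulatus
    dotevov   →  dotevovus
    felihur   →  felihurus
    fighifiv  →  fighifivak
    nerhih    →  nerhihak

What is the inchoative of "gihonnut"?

fighifiv and dotevov both end in -v yet inflect differently (fighifivak, dotevovus), so the final letter is not what conditions the rule; the last vowel is.
"gihonnut" has last vowel 'u'. The one such stem in the data (felihur → felihurus) adds -us, so the same rule applies.
The other pattern: stems whose last vowel is 'i' add -ak.
So gihonnut → gihonnutus.

gihonnutus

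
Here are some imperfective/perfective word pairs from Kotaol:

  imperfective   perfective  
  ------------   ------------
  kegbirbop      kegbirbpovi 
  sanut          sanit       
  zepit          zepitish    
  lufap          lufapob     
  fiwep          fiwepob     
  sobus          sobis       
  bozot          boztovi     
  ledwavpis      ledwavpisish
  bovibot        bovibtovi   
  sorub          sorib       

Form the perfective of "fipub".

ledwavpis and sobus both end in -s yet inflect differently (ledwavpisish, sobis), so the final letter is not what conditions the rule; the last vowel is.
"fipub" has last vowel 'u'. The stems whose last vowel is 'u' (sorub → sorib, sobus → sobis, sanut → sanit) change the last vowel to 'i'.
So fipub → fipib.

fipib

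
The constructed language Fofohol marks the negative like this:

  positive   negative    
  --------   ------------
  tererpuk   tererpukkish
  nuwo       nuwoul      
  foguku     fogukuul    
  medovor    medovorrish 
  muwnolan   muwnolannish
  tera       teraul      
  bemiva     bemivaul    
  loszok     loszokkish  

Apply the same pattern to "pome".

nuwo and medovor both have last vowel 'o' yet inflect differently (nuwoul, medovorrish), so the last vowel is not what conditions the rule; whether the stem ends in a vowel or a consonant is.
"pome" ends in a vowel. The stems ending in a vowel (foguku → fogukuul, tera → teraul, nuwo → nuwoul) add -ul.
So pome → pomeul.

pomeul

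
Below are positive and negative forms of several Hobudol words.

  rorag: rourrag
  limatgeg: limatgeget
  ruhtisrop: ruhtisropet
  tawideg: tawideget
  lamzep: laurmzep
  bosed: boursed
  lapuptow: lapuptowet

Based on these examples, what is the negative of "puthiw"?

puurthiw

ruhtisrop and lamzep both end in -p yet inflect differently (ruhtisropet, laurmzep), so the final letter is not what conditions the rule; the number of vowels is.
"puthiw" has 2 vowels. The stems with 2 vowels (lamzep → laurmzep, bosed → boursed, rorag → rourrag) insert -ur- after the first vowel.
The other pattern: stems with 3 vowels add -et.
So puthiw → puurthiw.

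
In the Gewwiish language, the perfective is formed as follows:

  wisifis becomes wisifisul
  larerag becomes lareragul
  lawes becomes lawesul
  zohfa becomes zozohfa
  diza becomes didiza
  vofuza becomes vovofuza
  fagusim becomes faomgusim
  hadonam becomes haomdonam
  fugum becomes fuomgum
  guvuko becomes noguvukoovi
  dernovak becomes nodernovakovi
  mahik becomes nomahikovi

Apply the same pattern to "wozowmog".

"wozowmog" ends in -g. The one such stem in the data (larerag → lareragul) adds -ul, so the same rule applies.
The other patterns: stems ending in -a repeat the first consonant+vowel as a prefix; stems ending in -m insert -om- after the first vowel; stems ending in -k or -o add no- … -ovi around the stem.
So wozowmog → wozowmogul.

wozowmogul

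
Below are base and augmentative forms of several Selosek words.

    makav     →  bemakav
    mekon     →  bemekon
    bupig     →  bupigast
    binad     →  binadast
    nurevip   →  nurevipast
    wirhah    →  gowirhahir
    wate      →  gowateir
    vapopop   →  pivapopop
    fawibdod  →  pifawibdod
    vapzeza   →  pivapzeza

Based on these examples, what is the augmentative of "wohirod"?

nurevip and vapopop both end in -p yet inflect differently (nurevipast, pivapopop), so the final letter is not what conditions the rule; the first letter is.
"wohirod" begins with w-. The stems beginning with w- (wirhah → gowirhahir, wate → gowateir) add go- … -ir around the stem.
The other patterns: stems beginning with m- add the prefix be-; stems beginning with b- or n- add -ast; stems beginning with f- or v- add the prefix pi-.
So wohirod → gowohirodir.

gowohirodir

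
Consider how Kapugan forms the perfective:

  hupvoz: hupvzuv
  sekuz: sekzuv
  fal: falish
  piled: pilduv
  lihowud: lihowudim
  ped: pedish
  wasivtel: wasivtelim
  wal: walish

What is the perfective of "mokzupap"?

"mokzupap" has 3 vowels. The stems with 3 vowels (lihowud → lihowudim, wasivtel → wasivtelim) add -im.
So mokzupap → mokzupapim.

mokzupapim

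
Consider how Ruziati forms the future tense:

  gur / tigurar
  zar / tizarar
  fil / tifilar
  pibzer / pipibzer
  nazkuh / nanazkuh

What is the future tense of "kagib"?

kakagib

gur and pibzer both end in -r yet inflect differently (tigurar, pipibzer), so the final letter is not what conditions the rule; the number of vowels is.
"kagib" has 2 vowels. The stems with 2 vowels (pibzer → pipibzer, nazkuh → nanazkuh) repeat the first consonant+vowel as a prefix.
So kagib → kakagib.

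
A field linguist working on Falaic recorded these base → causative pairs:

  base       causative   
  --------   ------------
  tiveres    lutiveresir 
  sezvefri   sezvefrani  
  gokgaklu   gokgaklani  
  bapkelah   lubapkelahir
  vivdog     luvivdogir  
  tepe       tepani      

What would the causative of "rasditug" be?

lurasditugir

tepe and tiveres both have last vowel 'e' yet inflect differently (tepani, lutiveresir), so the last vowel is not what conditions the rule; whether the stem ends in a vowel or a consonant is.
"rasditug" ends in a consonant. The stems ending in a consonant (tiveres → lutiveresir, vivdog → luvivdogir, bapkelah → lubapkelahir) add lu- … -ir around the stem.
So rasditug → lurasditugir.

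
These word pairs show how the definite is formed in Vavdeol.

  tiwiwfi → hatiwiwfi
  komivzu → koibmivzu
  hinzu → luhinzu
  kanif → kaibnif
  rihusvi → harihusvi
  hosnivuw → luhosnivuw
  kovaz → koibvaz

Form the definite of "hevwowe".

"hevwowe" begins with h-. The stems beginning with h- (hosnivuw → luhosnivuw, hinzu → luhinzu) add the prefix lu-.
So hevwowe → luhevwowe.

luhevwowe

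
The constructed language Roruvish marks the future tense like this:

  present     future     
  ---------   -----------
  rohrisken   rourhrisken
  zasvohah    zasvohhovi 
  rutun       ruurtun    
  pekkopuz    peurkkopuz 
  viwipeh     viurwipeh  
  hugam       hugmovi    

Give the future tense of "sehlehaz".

sehlehzovi

viwipeh and zasvohah both end in -h yet inflect differently (viurwipeh, zasvohhovi), so the final letter is not what conditions the rule; the last vowel is.
"sehlehaz" has last vowel 'a'. The stems whose last vowel is 'a' (hugam → hugmovi, zasvohah → zasvohhovi) delete the last vowel and add -ovi.
So sehlehaz → sehlehzovi.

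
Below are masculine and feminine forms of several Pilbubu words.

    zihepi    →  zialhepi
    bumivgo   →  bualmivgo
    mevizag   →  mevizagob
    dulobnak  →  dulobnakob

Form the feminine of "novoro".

zihepi and mevizag both have 3 vowels yet inflect differently (zialhepi, mevizagob), so the number of vowels is not what conditions the rule; whether the stem ends in a vowel or a consonant is.
"novoro" ends in a vowel. The stems ending in a vowel (zihepi → zialhepi, bumivgo → bualmivgo) insert -al- after the first vowel.
The other pattern: stems ending in a consonant add -ob.
So novoro → noalvoro.

noalvoro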